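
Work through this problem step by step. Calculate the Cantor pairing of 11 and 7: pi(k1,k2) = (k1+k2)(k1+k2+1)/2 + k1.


k1 + k2 = 18
(k1+k2)(k1+k2+1)/2 = 18 * 19 / 2 = 171
pi = 171 + 11 = 182

182


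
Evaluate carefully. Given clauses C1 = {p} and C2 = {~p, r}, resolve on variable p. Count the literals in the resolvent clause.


Remove p from C1 and ~p from C2.
C1 remainder: {}
C2 remainder: {r}
Union (resolvent): {r}
Resolvent has 1 literal(s).

1


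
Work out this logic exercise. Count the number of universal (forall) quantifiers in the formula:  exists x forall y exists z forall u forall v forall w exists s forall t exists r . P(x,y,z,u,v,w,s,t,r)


Quantifier prefix: exists x forall y exists z forall u forall v forall w exists s forall t exists r
Mark each quantifier type:
  E U E U U U E U E
Universal count = 5, Existential count = 4
Asked for universal (forall) quantifiers: 5

5


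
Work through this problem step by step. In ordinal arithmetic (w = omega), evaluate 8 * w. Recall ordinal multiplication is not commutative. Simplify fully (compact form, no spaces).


Compute 8 * w.
Ordinal * is associative and left-distributive over +, but NOT commutative; for finite n>1, n*w = w but w*n stays w*n.
For finite n>0, n * w = sup{n*k : k<w} = w. So 8 * w = w.
Result = w

w


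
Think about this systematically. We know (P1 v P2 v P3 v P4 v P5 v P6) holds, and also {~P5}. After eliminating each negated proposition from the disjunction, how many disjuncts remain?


Original disjuncts (6): P1, P2, P3, P4, P5, P6
Negated (eliminate): ~P5
Remaining disjuncts: P1, P2, P3, P4, P6
Count = 6 - 1 = 5

5


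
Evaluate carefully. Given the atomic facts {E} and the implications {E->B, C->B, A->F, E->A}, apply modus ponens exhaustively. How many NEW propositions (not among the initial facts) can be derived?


Initial facts: {E}
Apply modus ponens to closure:
  E and E->B  =>  B
  E and E->A  =>  A
  A and A->F  =>  F
Final known: {A, B, E, F}
New propositions: {A, B, F}
Count = 3

3


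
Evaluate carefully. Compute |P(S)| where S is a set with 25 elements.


The power set of a set with n elements has 2^n elements.
|P(S)| = 2^25 = 33554432

33554432


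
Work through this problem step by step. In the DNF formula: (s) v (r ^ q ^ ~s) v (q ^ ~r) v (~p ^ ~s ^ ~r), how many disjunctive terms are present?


A DNF formula is a disjunction of terms (conjunctions).
Terms are separated by v.
Counting the disjuncts: 4 terms.

4


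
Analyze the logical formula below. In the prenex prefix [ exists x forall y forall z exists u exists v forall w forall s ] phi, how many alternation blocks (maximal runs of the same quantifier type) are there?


Quantifier-type sequence: E A A E E A A  (A=forall, E=exists)
Group into maximal same-type runs:
  Ex1 | Ax2 | Ex2 | Ax2
Number of blocks = 4

4


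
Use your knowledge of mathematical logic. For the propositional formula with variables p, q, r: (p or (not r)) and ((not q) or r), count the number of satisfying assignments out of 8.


Evaluate all 8 assignments for p, q, r:
p=0, q=0, r=0: 1
p=0, q=0, r=1: 0
p=0, q=1, r=0: 0
p=0, q=1, r=1: 0
p=1, q=0, r=0: 1
p=1, q=0, r=1: 1
p=1, q=1, r=0: 0
p=1, q=1, r=1: 1
Satisfying count = 4

4


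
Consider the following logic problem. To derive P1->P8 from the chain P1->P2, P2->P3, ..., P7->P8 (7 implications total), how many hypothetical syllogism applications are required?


With 7 implications in a chain connecting 8 propositions:
P1->P2, P2->P3, ..., P7->P8
Steps needed = (number of implications) - 1 = 7 - 1 = 6

6


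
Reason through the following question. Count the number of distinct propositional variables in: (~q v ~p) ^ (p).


Identify each variable that appears in the formula.
Variables found: p, q
Count = 2

2


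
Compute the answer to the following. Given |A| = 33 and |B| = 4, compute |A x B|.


The Cartesian product A x B contains all ordered pairs (a, b).
|A x B| = |A| * |B| = 33 * 4 = 132

132


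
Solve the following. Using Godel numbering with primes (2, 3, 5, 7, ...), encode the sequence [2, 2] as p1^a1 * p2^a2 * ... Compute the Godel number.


Encode each element as an exponent of the corresponding prime:
  2^2 = 4
  3^2 = 9
Product = 4 * 9 = 36

36


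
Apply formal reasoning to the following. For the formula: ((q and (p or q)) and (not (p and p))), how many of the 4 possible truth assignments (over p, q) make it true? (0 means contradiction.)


Check all 4 assignments:
p=0, q=0: 0
p=0, q=1: 1
p=1, q=0: 0
p=1, q=1: 0
Count of True = 1

1


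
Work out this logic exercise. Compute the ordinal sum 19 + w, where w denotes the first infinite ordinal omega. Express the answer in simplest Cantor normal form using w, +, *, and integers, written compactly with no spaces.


Compute 19 + w.
Ordinal + is associative but NOT commutative; for finite n>0, n + w = w but w + n stays w+n.
Any finite left addend is absorbed by w on the right: 19 + w = w.
Result = w

w


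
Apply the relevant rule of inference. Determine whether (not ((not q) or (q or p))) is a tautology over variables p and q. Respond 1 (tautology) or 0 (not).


Check all 4 assignments:
p=0, q=0: 0
p=0, q=1: 0
p=1, q=0: 0
p=1, q=1: 0
Satisfying count = 0/4.
Tautology iff count = 4: no.

0


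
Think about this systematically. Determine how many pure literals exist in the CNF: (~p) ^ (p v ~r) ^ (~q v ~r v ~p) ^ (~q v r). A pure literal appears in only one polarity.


Check each variable for pure literal status:
p: mixed (not pure)
q: pure negative
r: mixed (not pure)
Pure literal count = 1

1


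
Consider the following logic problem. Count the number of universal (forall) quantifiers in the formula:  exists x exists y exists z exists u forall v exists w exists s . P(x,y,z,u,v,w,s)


Quantifier prefix: exists x exists y exists z exists u forall v exists w exists s
Mark each quantifier type:
  E E E E U E E
Universal count = 1, Existential count = 6
Asked for universal (forall) quantifiers: 1

1


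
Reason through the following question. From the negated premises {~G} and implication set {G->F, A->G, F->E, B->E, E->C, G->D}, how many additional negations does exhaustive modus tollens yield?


Initial negated facts: {~G}
Apply modus tollens to closure:
  ~G and A->G  =>  ~A
Final negated: {~A, ~G}
New negations: {~A}
Count = 1

1


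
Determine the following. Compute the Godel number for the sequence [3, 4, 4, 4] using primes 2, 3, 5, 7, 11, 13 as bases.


Encode each element as an exponent of the corresponding prime:
  2^3 = 8
  3^4 = 81
  5^4 = 625
  7^4 = 2401
Product = 8 * 81 * 625 * 2401 = 972405000

972405000


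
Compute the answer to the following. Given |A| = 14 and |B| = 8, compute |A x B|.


The Cartesian product A x B contains all ordered pairs (a, b).
|A x B| = |A| * |B| = 14 * 8 = 112

112


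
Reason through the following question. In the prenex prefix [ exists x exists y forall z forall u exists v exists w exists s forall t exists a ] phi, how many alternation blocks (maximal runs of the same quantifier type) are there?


Quantifier-type sequence: E E A A E E E A E  (A=forall, E=exists)
Group into maximal same-type runs:
  Ex2 | Ax2 | Ex3 | Ax1 | Ex1
Number of blocks = 5

5


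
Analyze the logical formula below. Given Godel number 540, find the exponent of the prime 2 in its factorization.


Factorize 540 by dividing by 2 repeatedly.
Division steps: 2 divides 540 exactly 2 time(s).
Exponent of 2 = 2

2


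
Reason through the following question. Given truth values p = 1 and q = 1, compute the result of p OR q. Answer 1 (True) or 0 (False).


p = 1, q = 1
Operation: p OR q
Evaluate: 1 OR 1 = 1

1


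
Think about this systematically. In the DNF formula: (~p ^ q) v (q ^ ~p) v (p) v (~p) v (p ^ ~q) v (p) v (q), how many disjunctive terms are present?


A DNF formula is a disjunction of terms (conjunctions).
Terms are separated by v.
Counting the disjuncts: 7 terms.

7


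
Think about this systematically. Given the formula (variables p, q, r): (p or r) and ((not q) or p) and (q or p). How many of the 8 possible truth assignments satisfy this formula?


Evaluate all 8 assignments for p, q, r:
p=0, q=0, r=0: 0
p=0, q=0, r=1: 0
p=0, q=1, r=0: 0
p=0, q=1, r=1: 0
p=1, q=0, r=0: 1
p=1, q=0, r=1: 1
p=1, q=1, r=0: 1
p=1, q=1, r=1: 1
Satisfying count = 4

4


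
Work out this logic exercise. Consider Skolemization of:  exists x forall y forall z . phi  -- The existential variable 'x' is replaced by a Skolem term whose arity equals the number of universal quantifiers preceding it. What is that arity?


Quantifier prefix: exists x forall y forall z
'x' is existentially quantified at position 1.
No universal quantifiers precede it.
Skolem function arity = 0 (a Skolem constant)

0


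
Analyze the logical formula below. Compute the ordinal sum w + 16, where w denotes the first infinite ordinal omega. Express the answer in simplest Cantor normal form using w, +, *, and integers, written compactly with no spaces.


Compute w + 16.
Ordinal + is associative but NOT commutative; for finite n>0, n + w = w but w + n stays w+n.
w + 16 is already in normal form (a successor ordinal beyond w).
Result = w+16

w+16


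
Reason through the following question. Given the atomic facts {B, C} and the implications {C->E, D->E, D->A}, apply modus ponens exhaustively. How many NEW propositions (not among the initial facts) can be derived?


Initial facts: {B, C}
Apply modus ponens to closure:
  C and C->E  =>  E
Final known: {B, C, E}
New propositions: {E}
Count = 1

1


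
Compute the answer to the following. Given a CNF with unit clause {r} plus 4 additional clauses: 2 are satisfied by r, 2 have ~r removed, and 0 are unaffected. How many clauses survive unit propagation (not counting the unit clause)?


Satisfied (removed): 2
Shortened (remain): 2
Unchanged (remain): 0
Remaining = 2 + 0 = 2

2


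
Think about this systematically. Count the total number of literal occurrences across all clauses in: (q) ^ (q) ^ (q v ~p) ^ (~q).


Counting literals in each clause:
Clause 1: 1 literal(s)
Clause 2: 1 literal(s)
Clause 3: 2 literal(s)
Clause 4: 1 literal(s)
Total = 5

5


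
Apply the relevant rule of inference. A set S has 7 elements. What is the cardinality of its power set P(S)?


The power set of a set with n elements has 2^n elements.
|P(S)| = 2^7 = 128

128


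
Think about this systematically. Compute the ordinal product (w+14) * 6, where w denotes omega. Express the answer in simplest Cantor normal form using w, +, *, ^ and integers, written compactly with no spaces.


Compute (w+14) * 6.
Ordinal * is associative and left-distributive over +, but NOT commutative; for finite n>1, n*w = w but w*n stays w*n.
(w+14) * 6 = (w+14) repeated 6 times. Each intermediate +14 is absorbed by the following w; only the last survives: w*6+14.
Result = w*6+14

w*6+14


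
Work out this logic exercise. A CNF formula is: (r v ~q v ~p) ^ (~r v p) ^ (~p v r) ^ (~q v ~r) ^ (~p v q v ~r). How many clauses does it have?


A CNF formula is a conjunction of clauses.
Clauses are separated by ^.
Counting the conjuncts: 5 clauses.

5


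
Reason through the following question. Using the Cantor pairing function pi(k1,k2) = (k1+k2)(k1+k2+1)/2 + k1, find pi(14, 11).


k1 + k2 = 25
(k1+k2)(k1+k2+1)/2 = 25 * 26 / 2 = 325
pi = 325 + 14 = 339

339


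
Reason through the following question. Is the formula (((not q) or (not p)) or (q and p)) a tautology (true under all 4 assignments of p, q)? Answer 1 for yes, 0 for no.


Check all 4 assignments:
p=0, q=0: 1
p=0, q=1: 1
p=1, q=0: 1
p=1, q=1: 1
Satisfying count = 4/4.
Tautology iff count = 4: yes.

1


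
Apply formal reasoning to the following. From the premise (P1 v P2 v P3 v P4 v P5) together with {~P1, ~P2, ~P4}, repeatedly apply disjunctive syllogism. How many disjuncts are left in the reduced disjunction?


Original disjuncts (5): P1, P2, P3, P4, P5
Negated (eliminate): ~P1, ~P2, ~P4
Remaining disjuncts: P3, P5
Count = 5 - 3 = 2

2


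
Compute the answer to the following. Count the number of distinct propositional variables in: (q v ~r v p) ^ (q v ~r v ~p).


Identify each variable that appears in the formula.
Variables found: p, q, r
Count = 3

3


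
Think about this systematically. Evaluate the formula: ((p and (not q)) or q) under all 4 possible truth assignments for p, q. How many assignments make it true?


Check all 4 assignments:
p=0, q=0: 0
p=0, q=1: 1
p=1, q=0: 1
p=1, q=1: 1
Count of True = 3

3


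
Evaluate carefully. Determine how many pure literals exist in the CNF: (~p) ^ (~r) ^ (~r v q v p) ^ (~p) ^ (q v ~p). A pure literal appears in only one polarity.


Check each variable for pure literal status:
p: mixed (not pure)
q: pure positive
r: pure negative
Pure literal count = 2

2


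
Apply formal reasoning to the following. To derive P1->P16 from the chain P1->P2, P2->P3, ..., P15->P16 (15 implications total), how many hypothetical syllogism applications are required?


With 15 implications in a chain connecting 16 propositions:
P1->P2, P2->P3, ..., P15->P16
Steps needed = (number of implications) - 1 = 15 - 1 = 14

14


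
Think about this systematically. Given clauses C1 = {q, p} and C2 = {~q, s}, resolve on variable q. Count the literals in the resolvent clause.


Remove q from C1 and ~q from C2.
C1 remainder: {p}
C2 remainder: {s}
Union (resolvent): {p, s}
Resolvent has 2 literal(s).

2


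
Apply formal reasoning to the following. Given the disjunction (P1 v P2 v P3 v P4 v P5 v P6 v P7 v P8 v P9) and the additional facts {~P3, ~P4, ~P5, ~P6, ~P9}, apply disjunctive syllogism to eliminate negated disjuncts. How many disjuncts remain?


Original disjuncts (9): P1, P2, P3, P4, P5, P6, P7, P8, P9
Negated (eliminate): ~P3, ~P4, ~P5, ~P6, ~P9
Remaining disjuncts: P1, P2, P7, P8
Count = 9 - 5 = 4

4


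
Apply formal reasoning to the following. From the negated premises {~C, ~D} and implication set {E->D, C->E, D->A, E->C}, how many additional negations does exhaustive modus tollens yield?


Initial negated facts: {~C, ~D}
Apply modus tollens to closure:
  ~D and E->D  =>  ~E
Final negated: {~C, ~D, ~E}
New negations: {~E}
Count = 1

1


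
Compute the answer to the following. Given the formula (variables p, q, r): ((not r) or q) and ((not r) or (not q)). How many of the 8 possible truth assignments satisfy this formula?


Evaluate all 8 assignments for p, q, r:
p=0, q=0, r=0: 1
p=0, q=0, r=1: 0
p=0, q=1, r=0: 1
p=0, q=1, r=1: 0
p=1, q=0, r=0: 1
p=1, q=0, r=1: 0
p=1, q=1, r=0: 1
p=1, q=1, r=1: 0
Satisfying count = 4

4


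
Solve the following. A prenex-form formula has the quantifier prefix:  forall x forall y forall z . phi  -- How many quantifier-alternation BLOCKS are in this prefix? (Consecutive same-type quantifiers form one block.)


Quantifier-type sequence: A A A  (A=forall, E=exists)
Group into maximal same-type runs:
  Ax3
Number of blocks = 1

1


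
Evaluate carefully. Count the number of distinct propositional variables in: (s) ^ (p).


Identify each variable that appears in the formula.
Variables found: p, s
Count = 2

2


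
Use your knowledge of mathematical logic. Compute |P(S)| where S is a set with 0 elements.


The power set of a set with n elements has 2^n elements.
|P(S)| = 2^0 = 1

1


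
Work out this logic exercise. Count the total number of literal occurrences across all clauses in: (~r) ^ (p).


Counting literals in each clause:
Clause 1: 1 literal(s)
Clause 2: 1 literal(s)
Total = 2

2


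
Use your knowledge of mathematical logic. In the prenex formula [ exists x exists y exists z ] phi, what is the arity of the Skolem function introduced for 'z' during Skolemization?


Quantifier prefix: exists x exists y exists z
'z' is existentially quantified at position 3.
No universal quantifiers precede it.
Skolem function arity = 0 (a Skolem constant)

0


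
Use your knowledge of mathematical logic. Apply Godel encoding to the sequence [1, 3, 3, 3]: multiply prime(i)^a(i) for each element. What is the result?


Encode each element as an exponent of the corresponding prime:
  2^1 = 2
  3^3 = 27
  5^3 = 125
  7^3 = 343
Product = 2 * 27 * 125 * 343 = 2315250

2315250


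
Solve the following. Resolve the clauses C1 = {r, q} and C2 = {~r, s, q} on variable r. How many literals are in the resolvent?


Remove r from C1 and ~r from C2.
C1 remainder: {q}
C2 remainder: {s, q}
Union (resolvent): {q, s}
Resolvent has 2 literal(s).

2


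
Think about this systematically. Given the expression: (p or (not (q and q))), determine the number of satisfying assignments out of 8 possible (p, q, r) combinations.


Check all 8 assignments:
p=0, q=0, r=0: 1
p=0, q=0, r=1: 1
p=0, q=1, r=0: 0
p=0, q=1, r=1: 0
p=1, q=0, r=0: 1
p=1, q=0, r=1: 1
p=1, q=1, r=0: 1
p=1, q=1, r=1: 1
Count of True = 6

6


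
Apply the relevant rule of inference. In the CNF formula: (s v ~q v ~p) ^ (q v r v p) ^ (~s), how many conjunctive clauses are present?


A CNF formula is a conjunction of clauses.
Clauses are separated by ^.
Counting the conjuncts: 3 clauses.

3


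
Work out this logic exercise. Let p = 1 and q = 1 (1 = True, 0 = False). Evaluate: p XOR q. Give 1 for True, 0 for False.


p = 1, q = 1
Operation: p XOR q
Evaluate: 1 XOR 1 = 0

0


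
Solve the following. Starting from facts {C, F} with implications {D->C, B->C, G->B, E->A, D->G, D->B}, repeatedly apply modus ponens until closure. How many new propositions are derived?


Initial facts: {C, F}
Apply modus ponens to closure:
  (no implication fires)
Final known: {C, F}
New propositions: {(none)}
Count = 0

0


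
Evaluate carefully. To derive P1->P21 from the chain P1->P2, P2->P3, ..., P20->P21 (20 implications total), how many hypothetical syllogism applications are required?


With 20 implications in a chain connecting 21 propositions:
P1->P2, P2->P3, ..., P20->P21
Steps needed = (number of implications) - 1 = 20 - 1 = 19

19


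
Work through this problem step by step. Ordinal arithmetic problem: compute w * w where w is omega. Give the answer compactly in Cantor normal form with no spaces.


Compute w * w.
Ordinal * is associative and left-distributive over +, but NOT commutative; for finite n>1, n*w = w but w*n stays w*n.
w * w = w^2 by definition.
Result = w^2

w^2


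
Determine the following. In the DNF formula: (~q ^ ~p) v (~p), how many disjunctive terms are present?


A DNF formula is a disjunction of terms (conjunctions).
Terms are separated by v.
Counting the disjuncts: 2 terms.

2


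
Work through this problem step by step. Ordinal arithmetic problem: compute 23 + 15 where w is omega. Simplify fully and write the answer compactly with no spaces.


Compute 23 + 15.
Ordinal + is associative but NOT commutative; for finite n>0, n + w = w but w + n stays w+n.
Both operands finite; ordinal + agrees with natural +: 23 + 15 = 38.
Result = 38

38


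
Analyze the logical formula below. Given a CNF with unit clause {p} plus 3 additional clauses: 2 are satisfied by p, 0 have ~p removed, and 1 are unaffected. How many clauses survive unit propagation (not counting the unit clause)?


Satisfied (removed): 2
Shortened (remain): 0
Unchanged (remain): 1
Remaining = 0 + 1 = 1

1


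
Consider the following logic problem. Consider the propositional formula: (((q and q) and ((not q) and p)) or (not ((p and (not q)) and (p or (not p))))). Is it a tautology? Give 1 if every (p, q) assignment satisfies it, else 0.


Check all 4 assignments:
p=0, q=0: 1
p=0, q=1: 1
p=1, q=0: 0
p=1, q=1: 1
Satisfying count = 3/4.
Tautology iff count = 4: no.

0


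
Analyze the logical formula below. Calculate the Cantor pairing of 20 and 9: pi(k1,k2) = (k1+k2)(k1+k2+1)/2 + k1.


k1 + k2 = 29
(k1+k2)(k1+k2+1)/2 = 29 * 30 / 2 = 435
pi = 435 + 20 = 455

455


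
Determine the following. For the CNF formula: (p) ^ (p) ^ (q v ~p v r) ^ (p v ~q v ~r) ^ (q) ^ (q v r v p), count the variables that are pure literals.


Check each variable for pure literal status:
p: mixed (not pure)
q: mixed (not pure)
r: mixed (not pure)
Pure literal count = 0

0


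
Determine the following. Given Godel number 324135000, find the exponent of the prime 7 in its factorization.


Factorize 324135000 by dividing by 7 repeatedly.
Division steps: 7 divides 324135000 exactly 4 time(s).
Exponent of 7 = 4

4


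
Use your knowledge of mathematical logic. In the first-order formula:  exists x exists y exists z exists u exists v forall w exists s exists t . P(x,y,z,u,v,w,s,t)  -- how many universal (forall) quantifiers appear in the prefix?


Quantifier prefix: exists x exists y exists z exists u exists v forall w exists s exists t
Mark each quantifier type:
  E E E E E U E E
Universal count = 1, Existential count = 7
Asked for universal (forall) quantifiers: 1

1


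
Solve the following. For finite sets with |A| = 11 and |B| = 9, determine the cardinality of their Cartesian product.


The Cartesian product A x B contains all ordered pairs (a, b).
|A x B| = |A| * |B| = 11 * 9 = 99

99


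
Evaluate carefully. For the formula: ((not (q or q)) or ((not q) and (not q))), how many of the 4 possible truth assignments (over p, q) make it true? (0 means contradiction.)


Check all 4 assignments:
p=0, q=0: 1
p=0, q=1: 0
p=1, q=0: 1
p=1, q=1: 0
Count of True = 2

2


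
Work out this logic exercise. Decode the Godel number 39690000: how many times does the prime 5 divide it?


Factorize 39690000 by dividing by 5 repeatedly.
Division steps: 5 divides 39690000 exactly 4 time(s).
Exponent of 5 = 4

4


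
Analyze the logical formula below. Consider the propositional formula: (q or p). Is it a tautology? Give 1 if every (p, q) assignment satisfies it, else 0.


Check all 4 assignments:
p=0, q=0: 0
p=0, q=1: 1
p=1, q=0: 1
p=1, q=1: 1
Satisfying count = 3/4.
Tautology iff count = 4: no.

0


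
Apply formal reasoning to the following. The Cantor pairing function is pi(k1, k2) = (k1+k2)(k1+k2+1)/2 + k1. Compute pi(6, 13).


k1 + k2 = 19
(k1+k2)(k1+k2+1)/2 = 19 * 20 / 2 = 190
pi = 190 + 6 = 196

196


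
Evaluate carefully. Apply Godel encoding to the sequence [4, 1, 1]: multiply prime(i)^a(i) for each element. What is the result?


Encode each element as an exponent of the corresponding prime:
  2^4 = 16
  3^1 = 3
  5^1 = 5
Product = 16 * 3 * 5 = 240

240


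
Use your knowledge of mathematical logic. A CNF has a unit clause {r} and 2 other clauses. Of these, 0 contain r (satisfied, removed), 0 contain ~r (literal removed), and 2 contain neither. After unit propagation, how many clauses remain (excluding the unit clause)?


Satisfied (removed): 0
Shortened (remain): 0
Unchanged (remain): 2
Remaining = 0 + 2 = 2

2


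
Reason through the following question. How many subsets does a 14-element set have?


The power set of a set with n elements has 2^n elements.
|P(S)| = 2^14 = 16384

16384


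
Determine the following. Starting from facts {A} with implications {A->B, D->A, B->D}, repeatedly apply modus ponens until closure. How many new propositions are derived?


Initial facts: {A}
Apply modus ponens to closure:
  A and A->B  =>  B
  B and B->D  =>  D
Final known: {A, B, D}
New propositions: {B, D}
Count = 2

2


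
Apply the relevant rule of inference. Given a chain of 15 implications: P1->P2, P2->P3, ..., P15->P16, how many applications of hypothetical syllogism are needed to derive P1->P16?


With 15 implications in a chain connecting 16 propositions:
P1->P2, P2->P3, ..., P15->P16
Steps needed = (number of implications) - 1 = 15 - 1 = 14

14


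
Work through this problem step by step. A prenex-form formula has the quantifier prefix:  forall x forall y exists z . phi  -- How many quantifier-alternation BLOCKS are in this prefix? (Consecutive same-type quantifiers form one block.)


Quantifier-type sequence: A A E  (A=forall, E=exists)
Group into maximal same-type runs:
  Ax2 | Ex1
Number of blocks = 2

2


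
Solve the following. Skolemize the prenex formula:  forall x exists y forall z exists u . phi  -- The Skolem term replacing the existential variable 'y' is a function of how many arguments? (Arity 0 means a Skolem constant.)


Quantifier prefix: forall x exists y forall z exists u
'y' is existentially quantified at position 2.
Universal variables preceding it: x
Skolem function arity = 1

1


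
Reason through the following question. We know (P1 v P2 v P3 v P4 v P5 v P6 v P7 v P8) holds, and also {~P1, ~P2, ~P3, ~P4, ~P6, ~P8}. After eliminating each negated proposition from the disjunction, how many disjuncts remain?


Original disjuncts (8): P1, P2, P3, P4, P5, P6, P7, P8
Negated (eliminate): ~P1, ~P2, ~P3, ~P4, ~P6, ~P8
Remaining disjuncts: P5, P7
Count = 8 - 6 = 2

2


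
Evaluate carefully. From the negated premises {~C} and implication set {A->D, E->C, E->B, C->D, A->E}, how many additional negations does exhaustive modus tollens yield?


Initial negated facts: {~C}
Apply modus tollens to closure:
  ~C and E->C  =>  ~E
  ~E and A->E  =>  ~A
Final negated: {~A, ~C, ~E}
New negations: {~A, ~E}
Count = 2

2


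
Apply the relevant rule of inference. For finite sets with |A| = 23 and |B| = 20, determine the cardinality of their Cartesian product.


The Cartesian product A x B contains all ordered pairs (a, b).
|A x B| = |A| * |B| = 23 * 20 = 460

460


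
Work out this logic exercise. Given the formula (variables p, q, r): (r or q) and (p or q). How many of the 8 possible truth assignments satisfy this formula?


Evaluate all 8 assignments for p, q, r:
p=0, q=0, r=0: 0
p=0, q=0, r=1: 0
p=0, q=1, r=0: 1
p=0, q=1, r=1: 1
p=1, q=0, r=0: 0
p=1, q=0, r=1: 1
p=1, q=1, r=0: 1
p=1, q=1, r=1: 1
Satisfying count = 5

5


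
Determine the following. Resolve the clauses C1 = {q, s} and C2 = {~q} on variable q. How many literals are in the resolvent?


Remove q from C1 and ~q from C2.
C1 remainder: {s}
C2 remainder: {}
Union (resolvent): {s}
Resolvent has 1 literal(s).

1


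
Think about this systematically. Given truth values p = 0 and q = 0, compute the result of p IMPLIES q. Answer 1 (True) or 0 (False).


p = 0, q = 0
Operation: p IMPLIES q
Evaluate: 0 IMPLIES 0 = 1

1


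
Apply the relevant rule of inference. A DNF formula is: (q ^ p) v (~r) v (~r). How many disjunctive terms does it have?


A DNF formula is a disjunction of terms (conjunctions).
Terms are separated by v.
Counting the disjuncts: 3 terms.

3


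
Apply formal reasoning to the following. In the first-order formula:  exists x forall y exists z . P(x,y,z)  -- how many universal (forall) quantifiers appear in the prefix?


Quantifier prefix: exists x forall y exists z
Mark each quantifier type:
  E U E
Universal count = 1, Existential count = 2
Asked for universal (forall) quantifiers: 1

1


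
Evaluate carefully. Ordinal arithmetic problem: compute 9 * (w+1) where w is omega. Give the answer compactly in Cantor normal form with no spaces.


Compute 9 * (w+1).
Ordinal * is associative and left-distributive over +, but NOT commutative; for finite n>1, n*w = w but w*n stays w*n.
By left-distributivity: 9 * (w+1) = 9*w + 9*1 = w + 9 = w+9.
Result = w+9

w+9


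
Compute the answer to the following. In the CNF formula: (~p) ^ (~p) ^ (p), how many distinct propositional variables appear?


Identify each variable that appears in the formula.
Variables found: p
Count = 1

1


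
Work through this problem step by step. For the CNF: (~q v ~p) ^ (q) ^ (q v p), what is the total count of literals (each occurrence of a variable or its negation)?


Counting literals in each clause:
Clause 1: 2 literal(s)
Clause 2: 1 literal(s)
Clause 3: 2 literal(s)
Total = 5

5


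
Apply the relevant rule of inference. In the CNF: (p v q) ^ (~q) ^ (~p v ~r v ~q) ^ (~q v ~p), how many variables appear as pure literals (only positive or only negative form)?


Check each variable for pure literal status:
p: mixed (not pure)
q: mixed (not pure)
r: pure negative
Pure literal count = 1

1


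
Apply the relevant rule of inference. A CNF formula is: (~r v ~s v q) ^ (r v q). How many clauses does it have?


A CNF formula is a conjunction of clauses.
Clauses are separated by ^.
Counting the conjuncts: 2 clauses.

2


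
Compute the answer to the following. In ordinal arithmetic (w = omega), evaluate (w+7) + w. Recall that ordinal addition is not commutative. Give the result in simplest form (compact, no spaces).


Compute (w+7) + w.
Ordinal + is associative but NOT commutative; for finite n>0, n + w = w but w + n stays w+n.
(w+7) + w = w + (7+w) = w + w = w*2 (the finite tail 7 is absorbed by the right w).
Result = w*2

w*2


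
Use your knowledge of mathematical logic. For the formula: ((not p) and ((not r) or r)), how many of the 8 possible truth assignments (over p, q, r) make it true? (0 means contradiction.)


Check all 8 assignments:
p=0, q=0, r=0: 1
p=0, q=0, r=1: 1
p=0, q=1, r=0: 1
p=0, q=1, r=1: 1
p=1, q=0, r=0: 0
p=1, q=0, r=1: 0
p=1, q=1, r=0: 0
p=1, q=1, r=1: 0
Count of True = 4

4


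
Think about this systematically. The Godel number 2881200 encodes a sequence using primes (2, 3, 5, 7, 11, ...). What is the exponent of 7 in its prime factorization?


Factorize 2881200 by dividing by 7 repeatedly.
Division steps: 7 divides 2881200 exactly 4 time(s).
Exponent of 7 = 4

4


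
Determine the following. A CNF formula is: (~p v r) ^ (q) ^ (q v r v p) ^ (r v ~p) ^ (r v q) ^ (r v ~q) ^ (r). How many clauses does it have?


A CNF formula is a conjunction of clauses.
Clauses are separated by ^.
Counting the conjuncts: 7 clauses.

7


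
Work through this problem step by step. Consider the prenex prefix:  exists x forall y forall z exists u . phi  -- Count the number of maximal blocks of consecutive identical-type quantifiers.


Quantifier-type sequence: E A A E  (A=forall, E=exists)
Group into maximal same-type runs:
  Ex1 | Ax2 | Ex1
Number of blocks = 3

3


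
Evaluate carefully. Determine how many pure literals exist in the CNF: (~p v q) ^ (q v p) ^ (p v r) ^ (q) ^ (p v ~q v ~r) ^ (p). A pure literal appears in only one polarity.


Check each variable for pure literal status:
p: mixed (not pure)
q: mixed (not pure)
r: mixed (not pure)
Pure literal count = 0

0


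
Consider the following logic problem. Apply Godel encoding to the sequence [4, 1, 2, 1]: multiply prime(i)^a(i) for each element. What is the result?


Encode each element as an exponent of the corresponding prime:
  2^4 = 16
  3^1 = 3
  5^2 = 25
  7^1 = 7
Product = 16 * 3 * 25 * 7 = 8400

8400


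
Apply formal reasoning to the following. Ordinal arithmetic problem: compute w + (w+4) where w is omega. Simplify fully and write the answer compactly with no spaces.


Compute w + (w+4).
Ordinal + is associative but NOT commutative; for finite n>0, n + w = w but w + n stays w+n.
w + (w+4) = (w+w) + 4 = w*2+4.
Result = w*2+4

w*2+4


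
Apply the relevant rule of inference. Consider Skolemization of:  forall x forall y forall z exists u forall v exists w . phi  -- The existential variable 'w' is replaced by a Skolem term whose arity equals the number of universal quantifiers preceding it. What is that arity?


Quantifier prefix: forall x forall y forall z exists u forall v exists w
'w' is existentially quantified at position 6.
Universal variables preceding it: x, y, z, v
Skolem function arity = 4

4


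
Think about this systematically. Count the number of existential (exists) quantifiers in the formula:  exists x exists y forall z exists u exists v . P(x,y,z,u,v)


Quantifier prefix: exists x exists y forall z exists u exists v
Mark each quantifier type:
  E E U E E
Universal count = 1, Existential count = 4
Asked for existential (exists) quantifiers: 4

4


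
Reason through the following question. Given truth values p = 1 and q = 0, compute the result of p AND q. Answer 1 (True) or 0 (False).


p = 1, q = 0
Operation: p AND q
Evaluate: 1 AND 0 = 0

0


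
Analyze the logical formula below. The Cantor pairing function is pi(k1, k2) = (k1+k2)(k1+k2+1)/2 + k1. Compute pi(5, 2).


k1 + k2 = 7
(k1+k2)(k1+k2+1)/2 = 7 * 8 / 2 = 28
pi = 28 + 5 = 33

33


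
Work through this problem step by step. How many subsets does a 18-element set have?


The power set of a set with n elements has 2^n elements.
|P(S)| = 2^18 = 262144

262144


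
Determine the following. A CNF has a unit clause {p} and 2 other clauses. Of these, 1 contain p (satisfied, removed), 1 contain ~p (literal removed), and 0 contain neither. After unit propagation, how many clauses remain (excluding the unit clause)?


Satisfied (removed): 1
Shortened (remain): 1
Unchanged (remain): 0
Remaining = 1 + 0 = 1

1


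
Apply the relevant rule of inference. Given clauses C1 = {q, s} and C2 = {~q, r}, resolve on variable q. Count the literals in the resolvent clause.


Remove q from C1 and ~q from C2.
C1 remainder: {s}
C2 remainder: {r}
Union (resolvent): {r, s}
Resolvent has 2 literal(s).

2


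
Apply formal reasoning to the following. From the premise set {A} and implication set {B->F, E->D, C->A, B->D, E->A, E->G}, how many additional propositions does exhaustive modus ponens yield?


Initial facts: {A}
Apply modus ponens to closure:
  (no implication fires)
Final known: {A}
New propositions: {(none)}
Count = 0

0


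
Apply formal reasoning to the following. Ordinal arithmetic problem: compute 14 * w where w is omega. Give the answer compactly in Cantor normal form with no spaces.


Compute 14 * w.
Ordinal * is associative and left-distributive over +, but NOT commutative; for finite n>1, n*w = w but w*n stays w*n.
For finite n>0, n * w = sup{n*k : k<w} = w. So 14 * w = w.
Result = w

w


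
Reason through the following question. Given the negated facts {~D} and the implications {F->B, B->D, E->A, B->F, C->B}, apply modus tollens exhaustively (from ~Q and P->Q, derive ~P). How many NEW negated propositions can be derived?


Initial negated facts: {~D}
Apply modus tollens to closure:
  ~D and B->D  =>  ~B
  ~B and C->B  =>  ~C
  ~B and F->B  =>  ~F
Final negated: {~B, ~C, ~D, ~F}
New negations: {~B, ~C, ~F}
Count = 3

3


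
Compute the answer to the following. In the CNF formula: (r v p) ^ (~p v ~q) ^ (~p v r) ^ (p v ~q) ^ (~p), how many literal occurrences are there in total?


Counting literals in each clause:
Clause 1: 2 literal(s)
Clause 2: 2 literal(s)
Clause 3: 2 literal(s)
Clause 4: 2 literal(s)
Clause 5: 1 literal(s)
Total = 9

9


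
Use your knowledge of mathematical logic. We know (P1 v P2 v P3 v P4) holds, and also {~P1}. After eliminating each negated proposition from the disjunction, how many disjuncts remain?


Original disjuncts (4): P1, P2, P3, P4
Negated (eliminate): ~P1
Remaining disjuncts: P2, P3, P4
Count = 4 - 1 = 3

3


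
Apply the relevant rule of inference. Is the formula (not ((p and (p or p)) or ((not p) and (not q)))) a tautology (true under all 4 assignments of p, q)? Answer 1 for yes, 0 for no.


Check all 4 assignments:
p=0, q=0: 0
p=0, q=1: 1
p=1, q=0: 0
p=1, q=1: 0
Satisfying count = 1/4.
Tautology iff count = 4: no.

0


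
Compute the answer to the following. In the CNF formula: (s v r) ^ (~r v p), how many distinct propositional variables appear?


Identify each variable that appears in the formula.
Variables found: p, r, s
Count = 3

3


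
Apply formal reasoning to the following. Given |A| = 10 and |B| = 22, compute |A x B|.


The Cartesian product A x B contains all ordered pairs (a, b).
|A x B| = |A| * |B| = 10 * 22 = 220

220


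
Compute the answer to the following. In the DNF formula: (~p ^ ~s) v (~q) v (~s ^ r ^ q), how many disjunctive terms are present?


A DNF formula is a disjunction of terms (conjunctions).
Terms are separated by v.
Counting the disjuncts: 3 terms.

3


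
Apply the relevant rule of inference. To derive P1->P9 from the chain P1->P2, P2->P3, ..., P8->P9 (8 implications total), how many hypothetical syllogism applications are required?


With 8 implications in a chain connecting 9 propositions:
P1->P2, P2->P3, ..., P8->P9
Steps needed = (number of implications) - 1 = 8 - 1 = 7

7


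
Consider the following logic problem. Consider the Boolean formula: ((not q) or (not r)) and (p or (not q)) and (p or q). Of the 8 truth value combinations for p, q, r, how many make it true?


Evaluate all 8 assignments for p, q, r:
p=0, q=0, r=0: 0
p=0, q=0, r=1: 0
p=0, q=1, r=0: 0
p=0, q=1, r=1: 0
p=1, q=0, r=0: 1
p=1, q=0, r=1: 1
p=1, q=1, r=0: 1
p=1, q=1, r=1: 0
Satisfying count = 3

3


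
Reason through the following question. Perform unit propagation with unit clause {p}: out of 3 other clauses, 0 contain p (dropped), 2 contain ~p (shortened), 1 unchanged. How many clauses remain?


Satisfied (removed): 0
Shortened (remain): 2
Unchanged (remain): 1
Remaining = 2 + 1 = 3

3


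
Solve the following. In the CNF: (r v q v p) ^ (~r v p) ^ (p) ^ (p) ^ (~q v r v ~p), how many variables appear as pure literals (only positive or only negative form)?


Check each variable for pure literal status:
p: mixed (not pure)
q: mixed (not pure)
r: mixed (not pure)
Pure literal count = 0

0


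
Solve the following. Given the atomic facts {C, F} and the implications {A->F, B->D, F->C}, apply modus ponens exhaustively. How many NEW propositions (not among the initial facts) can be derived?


Initial facts: {C, F}
Apply modus ponens to closure:
  (no implication fires)
Final known: {C, F}
New propositions: {(none)}
Count = 0

0


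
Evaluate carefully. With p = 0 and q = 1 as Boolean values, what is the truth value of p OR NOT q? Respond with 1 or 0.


p = 0, q = 1
Operation: p OR NOT q
Evaluate: 0 OR NOT 1 = 0

0


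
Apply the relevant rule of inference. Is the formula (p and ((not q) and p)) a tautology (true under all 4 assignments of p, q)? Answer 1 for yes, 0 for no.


Check all 4 assignments:
p=0, q=0: 0
p=0, q=1: 0
p=1, q=0: 1
p=1, q=1: 0
Satisfying count = 1/4.
Tautology iff count = 4: no.

0


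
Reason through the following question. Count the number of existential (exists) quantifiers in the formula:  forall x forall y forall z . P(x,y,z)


Quantifier prefix: forall x forall y forall z
Mark each quantifier type:
  U U U
Universal count = 3, Existential count = 0
Asked for existential (exists) quantifiers: 0

0


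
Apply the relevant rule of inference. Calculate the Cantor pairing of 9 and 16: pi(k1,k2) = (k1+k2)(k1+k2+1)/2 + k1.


k1 + k2 = 25
(k1+k2)(k1+k2+1)/2 = 25 * 26 / 2 = 325
pi = 325 + 9 = 334

334


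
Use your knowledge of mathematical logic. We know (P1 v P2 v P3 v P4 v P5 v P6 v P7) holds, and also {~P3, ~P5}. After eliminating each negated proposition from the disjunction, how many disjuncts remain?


Original disjuncts (7): P1, P2, P3, P4, P5, P6, P7
Negated (eliminate): ~P3, ~P5
Remaining disjuncts: P1, P2, P4, P6, P7
Count = 7 - 2 = 5

5


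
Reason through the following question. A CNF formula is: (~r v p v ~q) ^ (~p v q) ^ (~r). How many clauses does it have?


A CNF formula is a conjunction of clauses.
Clauses are separated by ^.
Counting the conjuncts: 3 clauses.

3


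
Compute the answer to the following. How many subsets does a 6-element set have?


The power set of a set with n elements has 2^n elements.
|P(S)| = 2^6 = 64

64


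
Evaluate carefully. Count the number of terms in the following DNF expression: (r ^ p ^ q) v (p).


A DNF formula is a disjunction of terms (conjunctions).
Terms are separated by v.
Counting the disjuncts: 2 terms.

2


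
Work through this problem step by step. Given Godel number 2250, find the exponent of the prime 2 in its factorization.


Factorize 2250 by dividing by 2 repeatedly.
Division steps: 2 divides 2250 exactly 1 time(s).
Exponent of 2 = 1

1
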